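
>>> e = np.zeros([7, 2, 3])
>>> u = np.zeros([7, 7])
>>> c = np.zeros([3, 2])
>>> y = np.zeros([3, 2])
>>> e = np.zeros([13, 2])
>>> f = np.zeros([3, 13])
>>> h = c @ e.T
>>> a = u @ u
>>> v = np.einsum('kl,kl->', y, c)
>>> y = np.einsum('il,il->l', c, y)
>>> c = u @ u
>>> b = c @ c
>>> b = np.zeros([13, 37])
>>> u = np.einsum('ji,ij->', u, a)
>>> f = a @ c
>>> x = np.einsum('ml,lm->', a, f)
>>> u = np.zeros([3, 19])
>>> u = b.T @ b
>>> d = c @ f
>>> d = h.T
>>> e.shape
(13, 2)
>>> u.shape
(37, 37)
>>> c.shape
(7, 7)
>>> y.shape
(2,)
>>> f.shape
(7, 7)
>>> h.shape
(3, 13)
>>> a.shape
(7, 7)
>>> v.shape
()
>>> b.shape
(13, 37)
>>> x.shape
()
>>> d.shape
(13, 3)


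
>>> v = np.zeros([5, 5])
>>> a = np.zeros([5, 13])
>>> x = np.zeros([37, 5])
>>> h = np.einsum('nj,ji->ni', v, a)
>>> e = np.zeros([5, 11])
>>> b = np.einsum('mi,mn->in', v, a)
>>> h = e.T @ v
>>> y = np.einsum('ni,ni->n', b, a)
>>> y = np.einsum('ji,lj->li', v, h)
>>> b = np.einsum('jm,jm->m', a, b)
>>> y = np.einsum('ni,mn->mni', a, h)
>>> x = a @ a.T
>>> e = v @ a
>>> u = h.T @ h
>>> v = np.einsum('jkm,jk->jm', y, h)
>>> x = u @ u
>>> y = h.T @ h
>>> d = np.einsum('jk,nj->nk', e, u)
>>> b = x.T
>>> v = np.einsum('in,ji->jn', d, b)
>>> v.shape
(5, 13)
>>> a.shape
(5, 13)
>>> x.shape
(5, 5)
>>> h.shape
(11, 5)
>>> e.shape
(5, 13)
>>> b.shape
(5, 5)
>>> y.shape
(5, 5)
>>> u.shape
(5, 5)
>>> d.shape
(5, 13)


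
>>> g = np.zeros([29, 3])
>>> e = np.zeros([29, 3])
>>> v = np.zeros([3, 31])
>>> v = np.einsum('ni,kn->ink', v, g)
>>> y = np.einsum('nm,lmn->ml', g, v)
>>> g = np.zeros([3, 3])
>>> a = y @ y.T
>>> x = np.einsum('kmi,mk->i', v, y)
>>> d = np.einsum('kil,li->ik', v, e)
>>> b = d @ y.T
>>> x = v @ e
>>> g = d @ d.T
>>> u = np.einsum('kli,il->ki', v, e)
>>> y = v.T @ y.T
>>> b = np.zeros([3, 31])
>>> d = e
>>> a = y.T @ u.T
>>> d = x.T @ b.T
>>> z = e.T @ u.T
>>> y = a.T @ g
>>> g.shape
(3, 3)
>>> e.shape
(29, 3)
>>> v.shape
(31, 3, 29)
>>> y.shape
(31, 3, 3)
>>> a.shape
(3, 3, 31)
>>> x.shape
(31, 3, 3)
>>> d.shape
(3, 3, 3)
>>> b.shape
(3, 31)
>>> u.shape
(31, 29)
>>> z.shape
(3, 31)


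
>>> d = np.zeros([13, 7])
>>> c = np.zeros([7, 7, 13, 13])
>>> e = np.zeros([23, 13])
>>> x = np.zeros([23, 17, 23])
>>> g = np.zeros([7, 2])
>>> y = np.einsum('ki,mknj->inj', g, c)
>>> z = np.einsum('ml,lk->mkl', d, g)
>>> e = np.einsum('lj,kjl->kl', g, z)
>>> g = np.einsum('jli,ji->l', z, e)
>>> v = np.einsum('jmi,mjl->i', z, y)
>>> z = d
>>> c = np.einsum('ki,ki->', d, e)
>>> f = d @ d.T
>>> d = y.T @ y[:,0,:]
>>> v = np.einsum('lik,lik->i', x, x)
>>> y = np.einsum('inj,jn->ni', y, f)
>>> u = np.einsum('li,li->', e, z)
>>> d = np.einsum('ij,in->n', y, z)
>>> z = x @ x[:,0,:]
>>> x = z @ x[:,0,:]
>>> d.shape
(7,)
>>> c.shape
()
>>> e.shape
(13, 7)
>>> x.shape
(23, 17, 23)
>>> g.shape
(2,)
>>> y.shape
(13, 2)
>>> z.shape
(23, 17, 23)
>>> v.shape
(17,)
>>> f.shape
(13, 13)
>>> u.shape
()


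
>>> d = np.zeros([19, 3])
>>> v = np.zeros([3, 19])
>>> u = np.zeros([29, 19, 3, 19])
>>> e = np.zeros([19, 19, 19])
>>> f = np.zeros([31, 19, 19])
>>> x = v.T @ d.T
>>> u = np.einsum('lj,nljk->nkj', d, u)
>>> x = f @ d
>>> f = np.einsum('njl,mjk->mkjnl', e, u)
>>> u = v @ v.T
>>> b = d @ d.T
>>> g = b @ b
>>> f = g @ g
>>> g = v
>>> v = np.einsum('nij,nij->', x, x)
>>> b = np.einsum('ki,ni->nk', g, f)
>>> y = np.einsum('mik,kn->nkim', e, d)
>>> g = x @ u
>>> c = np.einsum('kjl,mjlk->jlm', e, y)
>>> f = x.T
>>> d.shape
(19, 3)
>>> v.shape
()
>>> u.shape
(3, 3)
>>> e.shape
(19, 19, 19)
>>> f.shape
(3, 19, 31)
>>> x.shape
(31, 19, 3)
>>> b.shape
(19, 3)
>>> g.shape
(31, 19, 3)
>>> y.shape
(3, 19, 19, 19)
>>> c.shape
(19, 19, 3)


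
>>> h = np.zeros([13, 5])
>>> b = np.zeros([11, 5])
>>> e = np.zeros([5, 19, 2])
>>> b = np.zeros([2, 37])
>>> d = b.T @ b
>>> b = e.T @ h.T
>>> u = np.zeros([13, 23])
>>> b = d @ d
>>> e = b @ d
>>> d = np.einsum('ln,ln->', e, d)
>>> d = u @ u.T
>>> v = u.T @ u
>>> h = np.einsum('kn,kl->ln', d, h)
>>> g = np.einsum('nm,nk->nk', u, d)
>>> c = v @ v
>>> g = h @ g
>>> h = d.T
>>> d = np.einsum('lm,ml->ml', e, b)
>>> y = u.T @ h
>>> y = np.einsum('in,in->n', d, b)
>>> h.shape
(13, 13)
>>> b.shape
(37, 37)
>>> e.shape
(37, 37)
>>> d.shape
(37, 37)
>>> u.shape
(13, 23)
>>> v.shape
(23, 23)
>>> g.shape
(5, 13)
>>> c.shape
(23, 23)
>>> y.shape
(37,)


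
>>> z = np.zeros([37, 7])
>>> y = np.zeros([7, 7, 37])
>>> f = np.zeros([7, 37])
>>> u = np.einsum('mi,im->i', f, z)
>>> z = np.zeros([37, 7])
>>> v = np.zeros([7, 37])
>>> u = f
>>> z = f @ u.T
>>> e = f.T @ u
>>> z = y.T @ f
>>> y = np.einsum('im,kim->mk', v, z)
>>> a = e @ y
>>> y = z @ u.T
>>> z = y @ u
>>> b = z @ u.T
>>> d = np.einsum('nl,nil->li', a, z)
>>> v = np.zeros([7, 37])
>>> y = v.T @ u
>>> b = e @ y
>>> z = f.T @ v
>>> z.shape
(37, 37)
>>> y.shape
(37, 37)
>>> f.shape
(7, 37)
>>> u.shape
(7, 37)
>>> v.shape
(7, 37)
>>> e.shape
(37, 37)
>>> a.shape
(37, 37)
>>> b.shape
(37, 37)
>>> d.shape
(37, 7)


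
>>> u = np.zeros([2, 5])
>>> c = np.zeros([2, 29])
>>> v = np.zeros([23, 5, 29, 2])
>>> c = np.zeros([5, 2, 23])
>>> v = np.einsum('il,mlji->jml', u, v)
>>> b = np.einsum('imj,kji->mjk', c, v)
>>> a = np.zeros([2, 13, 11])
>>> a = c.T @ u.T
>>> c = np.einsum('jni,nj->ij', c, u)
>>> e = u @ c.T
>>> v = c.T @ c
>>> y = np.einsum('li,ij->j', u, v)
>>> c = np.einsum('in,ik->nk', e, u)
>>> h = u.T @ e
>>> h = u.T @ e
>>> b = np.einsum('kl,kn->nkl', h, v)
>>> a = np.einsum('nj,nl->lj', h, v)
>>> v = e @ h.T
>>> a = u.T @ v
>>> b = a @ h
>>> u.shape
(2, 5)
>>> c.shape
(23, 5)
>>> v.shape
(2, 5)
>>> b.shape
(5, 23)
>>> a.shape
(5, 5)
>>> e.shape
(2, 23)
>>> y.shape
(5,)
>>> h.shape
(5, 23)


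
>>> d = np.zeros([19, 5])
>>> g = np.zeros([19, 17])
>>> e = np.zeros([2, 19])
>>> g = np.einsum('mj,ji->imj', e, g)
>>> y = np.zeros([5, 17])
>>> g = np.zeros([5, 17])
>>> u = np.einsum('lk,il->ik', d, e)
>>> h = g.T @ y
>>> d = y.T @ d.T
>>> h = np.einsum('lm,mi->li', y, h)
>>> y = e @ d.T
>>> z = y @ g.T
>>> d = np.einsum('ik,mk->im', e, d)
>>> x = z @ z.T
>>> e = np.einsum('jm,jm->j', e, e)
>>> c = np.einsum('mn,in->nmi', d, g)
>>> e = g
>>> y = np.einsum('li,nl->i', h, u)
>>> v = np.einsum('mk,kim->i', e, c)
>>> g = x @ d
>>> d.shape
(2, 17)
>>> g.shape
(2, 17)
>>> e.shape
(5, 17)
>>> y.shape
(17,)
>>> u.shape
(2, 5)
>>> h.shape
(5, 17)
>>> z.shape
(2, 5)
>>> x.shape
(2, 2)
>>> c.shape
(17, 2, 5)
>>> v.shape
(2,)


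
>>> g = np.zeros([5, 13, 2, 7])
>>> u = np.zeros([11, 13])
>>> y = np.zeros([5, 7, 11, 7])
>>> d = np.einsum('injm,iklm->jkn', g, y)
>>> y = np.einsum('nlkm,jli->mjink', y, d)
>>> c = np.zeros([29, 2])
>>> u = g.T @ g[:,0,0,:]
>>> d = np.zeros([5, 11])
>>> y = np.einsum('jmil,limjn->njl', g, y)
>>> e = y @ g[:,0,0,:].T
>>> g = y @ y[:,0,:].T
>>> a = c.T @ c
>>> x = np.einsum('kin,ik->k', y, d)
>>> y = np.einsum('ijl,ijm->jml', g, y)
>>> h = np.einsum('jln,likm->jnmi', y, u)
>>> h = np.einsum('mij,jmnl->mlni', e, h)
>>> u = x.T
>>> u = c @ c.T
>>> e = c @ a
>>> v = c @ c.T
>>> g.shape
(11, 5, 11)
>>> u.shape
(29, 29)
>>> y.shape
(5, 7, 11)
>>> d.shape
(5, 11)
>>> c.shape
(29, 2)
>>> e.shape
(29, 2)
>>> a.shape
(2, 2)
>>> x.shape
(11,)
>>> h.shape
(11, 2, 7, 5)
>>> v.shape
(29, 29)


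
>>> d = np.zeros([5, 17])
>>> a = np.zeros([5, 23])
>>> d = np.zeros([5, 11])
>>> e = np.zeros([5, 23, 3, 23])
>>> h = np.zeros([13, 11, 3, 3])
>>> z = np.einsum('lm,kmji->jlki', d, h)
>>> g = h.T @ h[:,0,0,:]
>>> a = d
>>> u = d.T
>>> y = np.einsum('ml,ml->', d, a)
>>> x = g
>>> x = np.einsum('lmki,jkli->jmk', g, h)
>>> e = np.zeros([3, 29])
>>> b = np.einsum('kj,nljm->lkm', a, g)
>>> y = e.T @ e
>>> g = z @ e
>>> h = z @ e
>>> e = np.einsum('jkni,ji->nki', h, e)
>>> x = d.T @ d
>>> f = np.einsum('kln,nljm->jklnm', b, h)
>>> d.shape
(5, 11)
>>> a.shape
(5, 11)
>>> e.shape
(13, 5, 29)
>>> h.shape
(3, 5, 13, 29)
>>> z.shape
(3, 5, 13, 3)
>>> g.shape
(3, 5, 13, 29)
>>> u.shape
(11, 5)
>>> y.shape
(29, 29)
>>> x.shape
(11, 11)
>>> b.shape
(3, 5, 3)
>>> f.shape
(13, 3, 5, 3, 29)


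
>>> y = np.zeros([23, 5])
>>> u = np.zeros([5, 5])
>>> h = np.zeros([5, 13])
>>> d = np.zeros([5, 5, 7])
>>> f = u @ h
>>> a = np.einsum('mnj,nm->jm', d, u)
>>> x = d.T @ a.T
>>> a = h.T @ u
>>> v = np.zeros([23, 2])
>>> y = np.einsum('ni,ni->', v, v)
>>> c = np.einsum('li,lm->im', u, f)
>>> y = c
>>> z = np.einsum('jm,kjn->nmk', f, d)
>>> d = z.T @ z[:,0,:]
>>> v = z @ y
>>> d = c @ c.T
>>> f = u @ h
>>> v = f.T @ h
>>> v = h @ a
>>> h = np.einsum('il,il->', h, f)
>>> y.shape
(5, 13)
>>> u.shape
(5, 5)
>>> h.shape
()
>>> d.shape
(5, 5)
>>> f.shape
(5, 13)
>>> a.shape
(13, 5)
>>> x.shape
(7, 5, 7)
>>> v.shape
(5, 5)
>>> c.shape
(5, 13)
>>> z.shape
(7, 13, 5)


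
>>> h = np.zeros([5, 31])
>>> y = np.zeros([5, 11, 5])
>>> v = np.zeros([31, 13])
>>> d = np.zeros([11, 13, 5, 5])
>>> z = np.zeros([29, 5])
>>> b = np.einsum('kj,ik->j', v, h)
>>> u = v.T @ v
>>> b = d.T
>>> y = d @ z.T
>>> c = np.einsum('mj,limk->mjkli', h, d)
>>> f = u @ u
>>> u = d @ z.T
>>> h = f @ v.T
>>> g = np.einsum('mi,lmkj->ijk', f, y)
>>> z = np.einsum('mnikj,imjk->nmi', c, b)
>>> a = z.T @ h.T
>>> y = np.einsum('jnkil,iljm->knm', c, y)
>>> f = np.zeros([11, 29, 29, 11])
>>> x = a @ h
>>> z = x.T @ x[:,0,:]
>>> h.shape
(13, 31)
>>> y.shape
(5, 31, 29)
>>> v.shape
(31, 13)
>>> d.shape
(11, 13, 5, 5)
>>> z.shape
(31, 5, 31)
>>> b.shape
(5, 5, 13, 11)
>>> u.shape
(11, 13, 5, 29)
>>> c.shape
(5, 31, 5, 11, 13)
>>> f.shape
(11, 29, 29, 11)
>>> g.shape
(13, 29, 5)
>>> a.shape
(5, 5, 13)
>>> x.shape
(5, 5, 31)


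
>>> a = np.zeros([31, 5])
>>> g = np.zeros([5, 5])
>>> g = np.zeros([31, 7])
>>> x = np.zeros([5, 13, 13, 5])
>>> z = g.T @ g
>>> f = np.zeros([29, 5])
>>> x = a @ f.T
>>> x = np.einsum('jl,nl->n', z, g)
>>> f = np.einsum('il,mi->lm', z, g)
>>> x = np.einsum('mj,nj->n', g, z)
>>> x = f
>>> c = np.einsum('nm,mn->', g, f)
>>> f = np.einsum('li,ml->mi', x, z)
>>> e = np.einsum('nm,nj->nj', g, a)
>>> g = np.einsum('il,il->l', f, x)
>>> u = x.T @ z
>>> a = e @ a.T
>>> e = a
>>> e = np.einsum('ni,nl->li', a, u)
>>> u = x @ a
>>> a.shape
(31, 31)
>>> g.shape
(31,)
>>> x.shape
(7, 31)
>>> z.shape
(7, 7)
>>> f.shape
(7, 31)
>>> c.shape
()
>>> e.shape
(7, 31)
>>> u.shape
(7, 31)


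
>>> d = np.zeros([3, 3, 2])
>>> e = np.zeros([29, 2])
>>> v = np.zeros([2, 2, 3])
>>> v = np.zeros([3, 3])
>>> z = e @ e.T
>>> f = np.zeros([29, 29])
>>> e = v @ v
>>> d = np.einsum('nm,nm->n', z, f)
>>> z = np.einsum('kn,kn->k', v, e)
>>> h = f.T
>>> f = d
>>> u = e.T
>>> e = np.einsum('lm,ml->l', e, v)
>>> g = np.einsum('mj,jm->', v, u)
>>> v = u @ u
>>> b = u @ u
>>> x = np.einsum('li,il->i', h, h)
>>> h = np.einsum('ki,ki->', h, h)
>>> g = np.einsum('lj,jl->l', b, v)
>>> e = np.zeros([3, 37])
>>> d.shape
(29,)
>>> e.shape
(3, 37)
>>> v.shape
(3, 3)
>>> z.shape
(3,)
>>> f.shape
(29,)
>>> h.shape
()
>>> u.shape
(3, 3)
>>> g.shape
(3,)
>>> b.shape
(3, 3)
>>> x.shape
(29,)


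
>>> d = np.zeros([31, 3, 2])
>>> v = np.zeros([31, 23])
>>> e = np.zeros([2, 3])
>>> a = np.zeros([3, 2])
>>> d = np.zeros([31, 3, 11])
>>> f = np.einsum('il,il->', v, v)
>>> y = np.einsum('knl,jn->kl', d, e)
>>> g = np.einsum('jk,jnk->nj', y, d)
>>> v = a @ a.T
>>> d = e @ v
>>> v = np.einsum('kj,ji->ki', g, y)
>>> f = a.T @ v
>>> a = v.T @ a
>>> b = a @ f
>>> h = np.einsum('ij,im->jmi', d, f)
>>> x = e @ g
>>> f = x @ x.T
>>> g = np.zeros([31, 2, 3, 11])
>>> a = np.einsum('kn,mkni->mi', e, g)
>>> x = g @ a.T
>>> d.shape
(2, 3)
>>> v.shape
(3, 11)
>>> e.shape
(2, 3)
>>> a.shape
(31, 11)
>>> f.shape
(2, 2)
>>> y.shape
(31, 11)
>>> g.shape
(31, 2, 3, 11)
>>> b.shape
(11, 11)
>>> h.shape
(3, 11, 2)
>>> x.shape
(31, 2, 3, 31)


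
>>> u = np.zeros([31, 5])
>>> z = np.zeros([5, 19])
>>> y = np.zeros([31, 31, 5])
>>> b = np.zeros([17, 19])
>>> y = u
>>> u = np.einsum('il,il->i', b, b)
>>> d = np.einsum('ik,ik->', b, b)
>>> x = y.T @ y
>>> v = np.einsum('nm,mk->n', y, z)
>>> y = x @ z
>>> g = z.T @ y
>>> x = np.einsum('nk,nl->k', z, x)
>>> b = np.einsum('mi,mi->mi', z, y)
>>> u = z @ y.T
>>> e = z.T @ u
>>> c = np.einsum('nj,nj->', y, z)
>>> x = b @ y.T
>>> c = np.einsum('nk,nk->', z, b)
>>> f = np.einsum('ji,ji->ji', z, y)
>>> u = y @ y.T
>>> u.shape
(5, 5)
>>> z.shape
(5, 19)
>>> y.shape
(5, 19)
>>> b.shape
(5, 19)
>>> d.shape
()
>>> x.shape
(5, 5)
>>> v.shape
(31,)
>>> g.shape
(19, 19)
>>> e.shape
(19, 5)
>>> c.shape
()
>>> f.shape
(5, 19)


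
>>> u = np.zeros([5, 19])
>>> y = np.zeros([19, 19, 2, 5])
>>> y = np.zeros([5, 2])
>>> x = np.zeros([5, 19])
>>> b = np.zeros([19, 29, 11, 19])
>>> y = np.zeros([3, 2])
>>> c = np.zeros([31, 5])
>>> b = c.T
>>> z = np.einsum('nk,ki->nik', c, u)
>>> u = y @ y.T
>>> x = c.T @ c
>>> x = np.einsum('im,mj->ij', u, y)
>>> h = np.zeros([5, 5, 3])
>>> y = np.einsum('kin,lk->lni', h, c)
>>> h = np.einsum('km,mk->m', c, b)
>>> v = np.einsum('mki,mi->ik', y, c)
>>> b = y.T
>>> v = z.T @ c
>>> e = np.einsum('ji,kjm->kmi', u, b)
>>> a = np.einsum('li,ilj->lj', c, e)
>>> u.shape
(3, 3)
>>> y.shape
(31, 3, 5)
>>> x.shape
(3, 2)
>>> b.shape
(5, 3, 31)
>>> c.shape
(31, 5)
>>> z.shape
(31, 19, 5)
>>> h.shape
(5,)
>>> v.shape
(5, 19, 5)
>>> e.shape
(5, 31, 3)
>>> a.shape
(31, 3)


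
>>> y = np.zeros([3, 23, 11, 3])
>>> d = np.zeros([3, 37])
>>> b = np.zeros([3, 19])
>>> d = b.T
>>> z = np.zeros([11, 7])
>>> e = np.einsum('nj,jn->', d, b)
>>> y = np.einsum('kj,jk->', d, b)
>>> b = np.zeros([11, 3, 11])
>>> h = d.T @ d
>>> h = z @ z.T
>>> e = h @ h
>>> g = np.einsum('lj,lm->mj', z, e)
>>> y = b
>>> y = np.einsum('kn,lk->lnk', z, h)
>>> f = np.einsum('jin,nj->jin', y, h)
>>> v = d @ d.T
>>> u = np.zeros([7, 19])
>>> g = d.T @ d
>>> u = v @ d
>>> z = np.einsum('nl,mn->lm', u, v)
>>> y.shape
(11, 7, 11)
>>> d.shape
(19, 3)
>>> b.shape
(11, 3, 11)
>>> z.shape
(3, 19)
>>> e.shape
(11, 11)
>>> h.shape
(11, 11)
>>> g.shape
(3, 3)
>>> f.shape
(11, 7, 11)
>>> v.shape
(19, 19)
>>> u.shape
(19, 3)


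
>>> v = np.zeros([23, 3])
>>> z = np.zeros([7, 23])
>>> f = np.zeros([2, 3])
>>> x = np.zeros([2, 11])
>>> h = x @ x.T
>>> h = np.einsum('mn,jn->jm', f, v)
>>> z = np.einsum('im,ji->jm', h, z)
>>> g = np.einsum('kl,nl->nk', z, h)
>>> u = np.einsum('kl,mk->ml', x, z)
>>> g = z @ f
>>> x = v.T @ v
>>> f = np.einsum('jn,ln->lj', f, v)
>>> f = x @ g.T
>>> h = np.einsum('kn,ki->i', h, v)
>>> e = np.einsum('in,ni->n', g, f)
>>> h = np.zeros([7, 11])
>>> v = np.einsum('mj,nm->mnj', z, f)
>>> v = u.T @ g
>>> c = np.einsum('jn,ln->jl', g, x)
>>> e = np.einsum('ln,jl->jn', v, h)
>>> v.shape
(11, 3)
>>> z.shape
(7, 2)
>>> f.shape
(3, 7)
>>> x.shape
(3, 3)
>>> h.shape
(7, 11)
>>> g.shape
(7, 3)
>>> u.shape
(7, 11)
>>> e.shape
(7, 3)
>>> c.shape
(7, 3)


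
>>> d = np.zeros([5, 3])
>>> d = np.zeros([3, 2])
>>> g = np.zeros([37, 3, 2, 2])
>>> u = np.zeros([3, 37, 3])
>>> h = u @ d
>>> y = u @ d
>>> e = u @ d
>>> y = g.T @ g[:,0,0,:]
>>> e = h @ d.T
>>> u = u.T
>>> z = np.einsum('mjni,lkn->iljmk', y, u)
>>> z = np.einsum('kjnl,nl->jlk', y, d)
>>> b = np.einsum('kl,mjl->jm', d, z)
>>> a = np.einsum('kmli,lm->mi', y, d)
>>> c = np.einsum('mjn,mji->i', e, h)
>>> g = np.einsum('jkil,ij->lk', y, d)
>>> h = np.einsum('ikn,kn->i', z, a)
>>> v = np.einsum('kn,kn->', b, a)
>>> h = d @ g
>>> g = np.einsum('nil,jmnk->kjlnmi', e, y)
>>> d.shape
(3, 2)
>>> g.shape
(2, 2, 3, 3, 2, 37)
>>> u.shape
(3, 37, 3)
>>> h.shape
(3, 2)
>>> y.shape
(2, 2, 3, 2)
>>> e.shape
(3, 37, 3)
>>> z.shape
(2, 2, 2)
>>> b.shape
(2, 2)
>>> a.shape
(2, 2)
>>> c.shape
(2,)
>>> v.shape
()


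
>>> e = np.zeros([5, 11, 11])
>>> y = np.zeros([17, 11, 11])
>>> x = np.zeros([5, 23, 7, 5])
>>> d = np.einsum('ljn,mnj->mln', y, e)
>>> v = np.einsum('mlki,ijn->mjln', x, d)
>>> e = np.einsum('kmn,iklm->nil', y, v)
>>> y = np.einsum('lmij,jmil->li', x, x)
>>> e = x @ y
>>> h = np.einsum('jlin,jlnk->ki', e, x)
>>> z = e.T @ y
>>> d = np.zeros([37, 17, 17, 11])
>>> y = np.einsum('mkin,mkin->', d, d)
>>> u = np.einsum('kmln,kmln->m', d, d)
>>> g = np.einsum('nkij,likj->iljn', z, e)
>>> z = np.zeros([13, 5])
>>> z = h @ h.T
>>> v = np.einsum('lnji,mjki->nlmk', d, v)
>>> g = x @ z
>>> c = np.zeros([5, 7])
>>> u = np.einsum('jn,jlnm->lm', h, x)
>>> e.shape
(5, 23, 7, 7)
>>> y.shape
()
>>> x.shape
(5, 23, 7, 5)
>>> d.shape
(37, 17, 17, 11)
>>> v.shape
(17, 37, 5, 23)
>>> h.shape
(5, 7)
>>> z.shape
(5, 5)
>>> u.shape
(23, 5)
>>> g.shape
(5, 23, 7, 5)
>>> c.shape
(5, 7)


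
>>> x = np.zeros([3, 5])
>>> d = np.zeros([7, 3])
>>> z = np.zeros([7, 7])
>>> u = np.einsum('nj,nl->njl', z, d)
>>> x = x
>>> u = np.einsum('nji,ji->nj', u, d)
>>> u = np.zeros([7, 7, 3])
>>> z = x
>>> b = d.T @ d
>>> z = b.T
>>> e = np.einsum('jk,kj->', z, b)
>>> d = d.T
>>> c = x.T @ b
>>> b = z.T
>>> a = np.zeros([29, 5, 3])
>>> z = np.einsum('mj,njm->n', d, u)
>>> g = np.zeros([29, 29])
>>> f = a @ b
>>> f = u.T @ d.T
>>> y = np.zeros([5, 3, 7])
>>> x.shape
(3, 5)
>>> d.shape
(3, 7)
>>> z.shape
(7,)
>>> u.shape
(7, 7, 3)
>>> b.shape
(3, 3)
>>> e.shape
()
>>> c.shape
(5, 3)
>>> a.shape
(29, 5, 3)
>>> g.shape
(29, 29)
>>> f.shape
(3, 7, 3)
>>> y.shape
(5, 3, 7)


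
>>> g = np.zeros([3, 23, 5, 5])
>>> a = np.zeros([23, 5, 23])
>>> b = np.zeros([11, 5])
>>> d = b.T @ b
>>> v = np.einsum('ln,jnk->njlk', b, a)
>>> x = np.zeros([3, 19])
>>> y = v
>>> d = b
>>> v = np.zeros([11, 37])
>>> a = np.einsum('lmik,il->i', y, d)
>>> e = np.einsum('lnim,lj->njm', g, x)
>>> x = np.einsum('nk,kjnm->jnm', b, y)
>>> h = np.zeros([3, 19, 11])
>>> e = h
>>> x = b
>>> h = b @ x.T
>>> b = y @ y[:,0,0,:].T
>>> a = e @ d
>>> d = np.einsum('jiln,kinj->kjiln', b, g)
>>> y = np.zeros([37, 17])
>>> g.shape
(3, 23, 5, 5)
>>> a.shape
(3, 19, 5)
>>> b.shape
(5, 23, 11, 5)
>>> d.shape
(3, 5, 23, 11, 5)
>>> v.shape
(11, 37)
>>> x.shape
(11, 5)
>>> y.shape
(37, 17)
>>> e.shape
(3, 19, 11)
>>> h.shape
(11, 11)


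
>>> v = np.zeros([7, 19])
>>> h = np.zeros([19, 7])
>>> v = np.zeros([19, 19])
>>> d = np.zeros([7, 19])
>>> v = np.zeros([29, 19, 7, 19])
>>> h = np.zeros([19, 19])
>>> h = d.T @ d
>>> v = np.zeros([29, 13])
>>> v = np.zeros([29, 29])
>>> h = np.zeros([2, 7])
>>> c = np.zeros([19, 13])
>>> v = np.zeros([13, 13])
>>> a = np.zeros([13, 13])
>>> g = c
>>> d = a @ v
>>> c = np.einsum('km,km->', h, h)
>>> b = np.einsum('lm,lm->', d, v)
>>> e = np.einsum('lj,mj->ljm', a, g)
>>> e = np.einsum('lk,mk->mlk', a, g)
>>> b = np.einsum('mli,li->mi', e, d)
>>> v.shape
(13, 13)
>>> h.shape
(2, 7)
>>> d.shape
(13, 13)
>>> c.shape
()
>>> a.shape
(13, 13)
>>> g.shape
(19, 13)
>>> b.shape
(19, 13)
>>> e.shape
(19, 13, 13)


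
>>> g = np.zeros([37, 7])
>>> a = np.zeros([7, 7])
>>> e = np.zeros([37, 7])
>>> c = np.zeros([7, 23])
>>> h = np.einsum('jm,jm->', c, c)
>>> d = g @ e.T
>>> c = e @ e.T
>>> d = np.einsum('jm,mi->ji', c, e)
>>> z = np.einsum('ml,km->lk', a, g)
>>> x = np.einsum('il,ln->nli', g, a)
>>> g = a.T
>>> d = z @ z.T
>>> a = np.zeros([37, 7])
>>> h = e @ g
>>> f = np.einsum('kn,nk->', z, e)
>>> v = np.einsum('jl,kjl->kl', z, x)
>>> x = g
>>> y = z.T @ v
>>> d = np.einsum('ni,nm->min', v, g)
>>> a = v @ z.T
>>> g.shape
(7, 7)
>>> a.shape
(7, 7)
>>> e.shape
(37, 7)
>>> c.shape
(37, 37)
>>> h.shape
(37, 7)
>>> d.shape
(7, 37, 7)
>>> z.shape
(7, 37)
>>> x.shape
(7, 7)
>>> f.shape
()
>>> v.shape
(7, 37)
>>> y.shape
(37, 37)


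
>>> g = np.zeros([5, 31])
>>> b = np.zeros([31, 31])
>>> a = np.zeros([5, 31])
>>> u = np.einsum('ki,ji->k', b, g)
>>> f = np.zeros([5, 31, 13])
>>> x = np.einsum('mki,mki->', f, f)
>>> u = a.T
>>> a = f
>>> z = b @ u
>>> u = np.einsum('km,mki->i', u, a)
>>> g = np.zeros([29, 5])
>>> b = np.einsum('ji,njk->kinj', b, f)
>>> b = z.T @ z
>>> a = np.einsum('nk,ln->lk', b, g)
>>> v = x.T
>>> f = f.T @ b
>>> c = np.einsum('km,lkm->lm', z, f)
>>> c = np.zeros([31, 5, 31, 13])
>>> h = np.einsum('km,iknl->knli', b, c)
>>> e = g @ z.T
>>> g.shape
(29, 5)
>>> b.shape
(5, 5)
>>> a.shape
(29, 5)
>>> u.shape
(13,)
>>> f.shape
(13, 31, 5)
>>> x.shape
()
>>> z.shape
(31, 5)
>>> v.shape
()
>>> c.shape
(31, 5, 31, 13)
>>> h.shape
(5, 31, 13, 31)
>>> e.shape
(29, 31)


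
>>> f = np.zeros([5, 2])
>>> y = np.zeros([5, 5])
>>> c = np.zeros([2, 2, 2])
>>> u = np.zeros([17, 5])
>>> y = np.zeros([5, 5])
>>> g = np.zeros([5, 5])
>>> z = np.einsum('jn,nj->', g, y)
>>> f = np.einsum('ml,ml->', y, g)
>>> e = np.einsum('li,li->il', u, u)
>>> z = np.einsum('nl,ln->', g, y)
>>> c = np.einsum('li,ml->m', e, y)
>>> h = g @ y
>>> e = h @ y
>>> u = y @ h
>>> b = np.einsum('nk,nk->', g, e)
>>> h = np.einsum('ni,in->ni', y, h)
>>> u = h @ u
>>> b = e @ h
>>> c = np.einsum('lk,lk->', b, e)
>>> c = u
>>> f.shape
()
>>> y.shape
(5, 5)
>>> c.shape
(5, 5)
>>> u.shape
(5, 5)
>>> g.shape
(5, 5)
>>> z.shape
()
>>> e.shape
(5, 5)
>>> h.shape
(5, 5)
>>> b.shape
(5, 5)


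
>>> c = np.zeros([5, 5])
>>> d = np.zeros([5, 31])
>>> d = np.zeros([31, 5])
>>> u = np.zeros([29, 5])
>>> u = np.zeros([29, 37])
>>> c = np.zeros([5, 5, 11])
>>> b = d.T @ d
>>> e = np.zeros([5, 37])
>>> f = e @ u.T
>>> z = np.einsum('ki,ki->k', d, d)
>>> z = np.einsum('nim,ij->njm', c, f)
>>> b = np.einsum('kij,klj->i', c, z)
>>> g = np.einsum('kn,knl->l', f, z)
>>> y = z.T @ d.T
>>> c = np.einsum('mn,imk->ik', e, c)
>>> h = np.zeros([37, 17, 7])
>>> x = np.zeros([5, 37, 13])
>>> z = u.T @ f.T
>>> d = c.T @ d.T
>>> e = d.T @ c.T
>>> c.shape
(5, 11)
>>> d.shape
(11, 31)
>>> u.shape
(29, 37)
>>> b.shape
(5,)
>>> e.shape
(31, 5)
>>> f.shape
(5, 29)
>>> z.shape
(37, 5)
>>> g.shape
(11,)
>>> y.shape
(11, 29, 31)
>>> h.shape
(37, 17, 7)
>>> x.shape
(5, 37, 13)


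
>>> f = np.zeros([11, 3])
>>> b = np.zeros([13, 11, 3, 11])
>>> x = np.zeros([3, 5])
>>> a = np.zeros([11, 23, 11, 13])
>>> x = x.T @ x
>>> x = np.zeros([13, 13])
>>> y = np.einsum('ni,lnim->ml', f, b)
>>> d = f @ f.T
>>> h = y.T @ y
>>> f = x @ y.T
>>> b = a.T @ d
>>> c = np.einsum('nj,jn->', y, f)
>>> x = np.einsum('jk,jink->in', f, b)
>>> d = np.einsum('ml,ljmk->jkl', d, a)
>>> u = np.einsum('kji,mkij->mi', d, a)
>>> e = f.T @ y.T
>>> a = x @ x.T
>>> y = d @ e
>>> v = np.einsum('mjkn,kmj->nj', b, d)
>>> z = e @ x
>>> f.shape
(13, 11)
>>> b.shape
(13, 11, 23, 11)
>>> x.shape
(11, 23)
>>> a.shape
(11, 11)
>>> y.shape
(23, 13, 11)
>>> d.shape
(23, 13, 11)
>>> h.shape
(13, 13)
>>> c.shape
()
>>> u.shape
(11, 11)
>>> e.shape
(11, 11)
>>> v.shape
(11, 11)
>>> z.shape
(11, 23)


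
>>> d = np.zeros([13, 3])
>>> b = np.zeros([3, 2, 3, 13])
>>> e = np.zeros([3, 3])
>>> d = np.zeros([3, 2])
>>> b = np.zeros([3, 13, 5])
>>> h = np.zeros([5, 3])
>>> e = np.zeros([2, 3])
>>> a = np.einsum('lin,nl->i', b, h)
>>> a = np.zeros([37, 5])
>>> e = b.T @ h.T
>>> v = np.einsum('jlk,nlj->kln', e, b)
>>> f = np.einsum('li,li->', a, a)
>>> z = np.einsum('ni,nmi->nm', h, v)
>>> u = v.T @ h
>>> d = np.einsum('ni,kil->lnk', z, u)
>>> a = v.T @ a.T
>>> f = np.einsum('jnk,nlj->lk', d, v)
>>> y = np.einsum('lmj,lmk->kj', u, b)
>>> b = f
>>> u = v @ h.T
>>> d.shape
(3, 5, 3)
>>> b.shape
(13, 3)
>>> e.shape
(5, 13, 5)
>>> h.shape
(5, 3)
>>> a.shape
(3, 13, 37)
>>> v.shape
(5, 13, 3)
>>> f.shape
(13, 3)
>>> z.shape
(5, 13)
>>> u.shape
(5, 13, 5)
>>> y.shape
(5, 3)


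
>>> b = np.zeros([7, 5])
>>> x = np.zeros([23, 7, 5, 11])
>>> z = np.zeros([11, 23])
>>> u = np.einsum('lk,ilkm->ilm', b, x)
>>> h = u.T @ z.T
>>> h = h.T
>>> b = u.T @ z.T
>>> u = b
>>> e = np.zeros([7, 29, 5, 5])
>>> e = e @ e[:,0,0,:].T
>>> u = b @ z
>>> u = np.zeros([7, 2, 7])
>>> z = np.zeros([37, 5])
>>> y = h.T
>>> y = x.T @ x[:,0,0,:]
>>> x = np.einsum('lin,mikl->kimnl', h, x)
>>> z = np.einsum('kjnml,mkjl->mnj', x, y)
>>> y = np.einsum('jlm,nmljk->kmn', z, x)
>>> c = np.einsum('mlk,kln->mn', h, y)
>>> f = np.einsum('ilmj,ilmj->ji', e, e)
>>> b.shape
(11, 7, 11)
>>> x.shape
(5, 7, 23, 11, 11)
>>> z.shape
(11, 23, 7)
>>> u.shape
(7, 2, 7)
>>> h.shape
(11, 7, 11)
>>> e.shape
(7, 29, 5, 7)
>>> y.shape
(11, 7, 5)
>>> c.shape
(11, 5)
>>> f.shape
(7, 7)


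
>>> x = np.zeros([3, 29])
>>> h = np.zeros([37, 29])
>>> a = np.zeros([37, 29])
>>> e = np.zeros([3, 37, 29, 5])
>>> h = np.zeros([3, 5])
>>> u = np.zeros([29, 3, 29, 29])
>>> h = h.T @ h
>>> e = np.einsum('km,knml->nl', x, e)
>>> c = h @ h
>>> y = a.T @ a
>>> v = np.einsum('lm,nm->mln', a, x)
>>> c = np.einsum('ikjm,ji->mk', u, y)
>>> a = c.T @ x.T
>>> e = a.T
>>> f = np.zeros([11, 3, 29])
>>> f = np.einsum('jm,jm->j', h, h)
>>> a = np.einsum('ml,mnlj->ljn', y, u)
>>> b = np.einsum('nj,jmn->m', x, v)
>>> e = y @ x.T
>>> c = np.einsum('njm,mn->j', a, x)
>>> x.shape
(3, 29)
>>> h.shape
(5, 5)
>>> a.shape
(29, 29, 3)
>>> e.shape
(29, 3)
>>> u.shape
(29, 3, 29, 29)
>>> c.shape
(29,)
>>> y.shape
(29, 29)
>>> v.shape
(29, 37, 3)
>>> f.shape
(5,)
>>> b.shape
(37,)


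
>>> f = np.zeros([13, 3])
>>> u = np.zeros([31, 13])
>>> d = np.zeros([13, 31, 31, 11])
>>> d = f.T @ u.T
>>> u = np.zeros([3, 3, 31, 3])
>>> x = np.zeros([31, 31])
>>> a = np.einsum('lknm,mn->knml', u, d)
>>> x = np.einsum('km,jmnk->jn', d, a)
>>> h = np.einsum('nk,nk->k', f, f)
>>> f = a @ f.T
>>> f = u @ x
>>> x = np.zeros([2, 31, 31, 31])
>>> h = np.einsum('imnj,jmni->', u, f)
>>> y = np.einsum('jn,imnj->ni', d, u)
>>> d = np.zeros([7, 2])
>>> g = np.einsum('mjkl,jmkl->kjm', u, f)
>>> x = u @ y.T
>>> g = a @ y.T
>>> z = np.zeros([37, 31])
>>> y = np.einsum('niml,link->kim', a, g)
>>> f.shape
(3, 3, 31, 3)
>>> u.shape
(3, 3, 31, 3)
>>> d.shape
(7, 2)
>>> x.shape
(3, 3, 31, 31)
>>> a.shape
(3, 31, 3, 3)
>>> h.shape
()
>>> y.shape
(31, 31, 3)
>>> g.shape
(3, 31, 3, 31)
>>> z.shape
(37, 31)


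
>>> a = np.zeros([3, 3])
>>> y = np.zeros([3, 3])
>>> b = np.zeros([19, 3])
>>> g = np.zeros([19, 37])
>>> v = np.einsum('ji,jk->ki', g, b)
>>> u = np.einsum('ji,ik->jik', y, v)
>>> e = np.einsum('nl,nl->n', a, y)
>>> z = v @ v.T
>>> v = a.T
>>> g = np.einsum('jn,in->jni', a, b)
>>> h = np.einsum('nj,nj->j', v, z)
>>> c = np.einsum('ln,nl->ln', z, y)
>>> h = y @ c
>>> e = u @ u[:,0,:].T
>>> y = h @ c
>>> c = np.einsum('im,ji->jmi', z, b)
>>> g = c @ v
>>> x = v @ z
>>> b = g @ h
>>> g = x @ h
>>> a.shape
(3, 3)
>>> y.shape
(3, 3)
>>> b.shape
(19, 3, 3)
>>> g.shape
(3, 3)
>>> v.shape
(3, 3)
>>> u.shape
(3, 3, 37)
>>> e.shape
(3, 3, 3)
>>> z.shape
(3, 3)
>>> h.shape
(3, 3)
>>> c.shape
(19, 3, 3)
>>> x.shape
(3, 3)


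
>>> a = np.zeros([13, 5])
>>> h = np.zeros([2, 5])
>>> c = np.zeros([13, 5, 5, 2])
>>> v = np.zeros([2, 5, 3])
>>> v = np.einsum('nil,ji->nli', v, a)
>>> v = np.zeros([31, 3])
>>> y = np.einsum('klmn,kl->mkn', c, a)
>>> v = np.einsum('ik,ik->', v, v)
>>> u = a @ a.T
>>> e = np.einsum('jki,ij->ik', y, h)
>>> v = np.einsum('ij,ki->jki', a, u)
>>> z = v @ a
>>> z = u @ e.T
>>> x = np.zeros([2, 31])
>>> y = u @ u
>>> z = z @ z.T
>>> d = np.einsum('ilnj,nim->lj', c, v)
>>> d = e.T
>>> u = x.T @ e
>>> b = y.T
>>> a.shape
(13, 5)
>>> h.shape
(2, 5)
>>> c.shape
(13, 5, 5, 2)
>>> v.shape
(5, 13, 13)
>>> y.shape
(13, 13)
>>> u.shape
(31, 13)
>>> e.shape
(2, 13)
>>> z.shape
(13, 13)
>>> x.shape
(2, 31)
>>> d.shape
(13, 2)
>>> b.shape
(13, 13)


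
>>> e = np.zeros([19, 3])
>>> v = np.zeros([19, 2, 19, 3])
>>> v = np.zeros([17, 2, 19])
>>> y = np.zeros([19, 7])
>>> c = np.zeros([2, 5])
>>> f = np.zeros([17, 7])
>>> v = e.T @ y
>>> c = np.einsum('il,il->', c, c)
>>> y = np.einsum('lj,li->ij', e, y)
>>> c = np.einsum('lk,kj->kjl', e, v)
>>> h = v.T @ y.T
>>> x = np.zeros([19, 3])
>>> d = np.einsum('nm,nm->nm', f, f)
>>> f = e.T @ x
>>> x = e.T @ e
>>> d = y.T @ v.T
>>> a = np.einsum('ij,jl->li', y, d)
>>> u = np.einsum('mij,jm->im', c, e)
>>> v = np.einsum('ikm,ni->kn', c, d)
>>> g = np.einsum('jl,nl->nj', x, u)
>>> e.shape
(19, 3)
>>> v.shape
(7, 3)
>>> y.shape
(7, 3)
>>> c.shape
(3, 7, 19)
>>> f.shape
(3, 3)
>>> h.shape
(7, 7)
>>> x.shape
(3, 3)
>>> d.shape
(3, 3)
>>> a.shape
(3, 7)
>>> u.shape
(7, 3)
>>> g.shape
(7, 3)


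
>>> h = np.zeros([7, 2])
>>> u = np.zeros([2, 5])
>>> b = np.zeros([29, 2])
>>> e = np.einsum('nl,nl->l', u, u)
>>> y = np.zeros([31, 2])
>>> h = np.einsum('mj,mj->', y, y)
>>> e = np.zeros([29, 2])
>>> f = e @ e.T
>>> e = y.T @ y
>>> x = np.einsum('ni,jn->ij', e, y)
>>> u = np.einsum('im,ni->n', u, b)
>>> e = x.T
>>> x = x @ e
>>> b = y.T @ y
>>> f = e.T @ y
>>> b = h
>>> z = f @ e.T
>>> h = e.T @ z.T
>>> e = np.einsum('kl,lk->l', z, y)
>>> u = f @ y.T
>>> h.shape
(2, 2)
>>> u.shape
(2, 31)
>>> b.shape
()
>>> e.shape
(31,)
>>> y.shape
(31, 2)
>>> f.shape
(2, 2)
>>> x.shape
(2, 2)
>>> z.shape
(2, 31)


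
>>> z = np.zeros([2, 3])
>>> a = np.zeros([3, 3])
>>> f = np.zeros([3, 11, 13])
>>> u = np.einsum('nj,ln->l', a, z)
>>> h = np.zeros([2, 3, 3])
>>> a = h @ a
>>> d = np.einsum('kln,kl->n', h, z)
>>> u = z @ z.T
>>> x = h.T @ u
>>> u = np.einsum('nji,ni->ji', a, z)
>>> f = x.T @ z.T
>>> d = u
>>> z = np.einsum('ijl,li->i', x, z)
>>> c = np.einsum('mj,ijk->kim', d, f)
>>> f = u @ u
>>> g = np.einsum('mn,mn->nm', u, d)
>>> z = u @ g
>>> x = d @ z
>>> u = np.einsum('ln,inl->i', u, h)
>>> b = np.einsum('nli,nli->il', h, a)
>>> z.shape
(3, 3)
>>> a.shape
(2, 3, 3)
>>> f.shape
(3, 3)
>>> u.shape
(2,)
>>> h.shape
(2, 3, 3)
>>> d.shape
(3, 3)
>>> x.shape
(3, 3)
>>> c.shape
(2, 2, 3)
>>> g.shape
(3, 3)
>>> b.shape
(3, 3)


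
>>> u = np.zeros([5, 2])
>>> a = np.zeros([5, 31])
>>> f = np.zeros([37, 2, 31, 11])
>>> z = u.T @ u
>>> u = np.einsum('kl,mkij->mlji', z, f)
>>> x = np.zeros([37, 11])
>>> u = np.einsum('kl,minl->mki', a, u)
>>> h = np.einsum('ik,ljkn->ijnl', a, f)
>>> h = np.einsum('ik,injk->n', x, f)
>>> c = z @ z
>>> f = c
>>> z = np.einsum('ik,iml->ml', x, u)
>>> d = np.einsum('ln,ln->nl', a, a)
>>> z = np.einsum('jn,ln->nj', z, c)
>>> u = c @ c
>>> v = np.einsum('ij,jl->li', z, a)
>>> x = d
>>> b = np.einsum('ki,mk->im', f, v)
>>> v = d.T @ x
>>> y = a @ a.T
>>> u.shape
(2, 2)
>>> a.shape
(5, 31)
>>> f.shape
(2, 2)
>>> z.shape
(2, 5)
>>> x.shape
(31, 5)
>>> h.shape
(2,)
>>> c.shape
(2, 2)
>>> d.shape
(31, 5)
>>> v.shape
(5, 5)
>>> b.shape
(2, 31)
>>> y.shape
(5, 5)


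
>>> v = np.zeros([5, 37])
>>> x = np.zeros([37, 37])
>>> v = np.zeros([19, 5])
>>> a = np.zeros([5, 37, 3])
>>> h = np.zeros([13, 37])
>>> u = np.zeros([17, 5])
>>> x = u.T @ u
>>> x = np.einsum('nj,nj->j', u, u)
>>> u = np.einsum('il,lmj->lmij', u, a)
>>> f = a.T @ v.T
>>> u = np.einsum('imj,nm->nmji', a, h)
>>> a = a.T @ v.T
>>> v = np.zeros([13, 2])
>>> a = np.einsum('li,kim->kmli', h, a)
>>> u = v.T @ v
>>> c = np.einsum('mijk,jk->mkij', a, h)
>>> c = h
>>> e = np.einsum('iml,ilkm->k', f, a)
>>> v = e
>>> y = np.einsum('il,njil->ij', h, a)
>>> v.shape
(13,)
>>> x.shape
(5,)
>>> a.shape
(3, 19, 13, 37)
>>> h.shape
(13, 37)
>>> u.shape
(2, 2)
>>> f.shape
(3, 37, 19)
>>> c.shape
(13, 37)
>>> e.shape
(13,)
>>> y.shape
(13, 19)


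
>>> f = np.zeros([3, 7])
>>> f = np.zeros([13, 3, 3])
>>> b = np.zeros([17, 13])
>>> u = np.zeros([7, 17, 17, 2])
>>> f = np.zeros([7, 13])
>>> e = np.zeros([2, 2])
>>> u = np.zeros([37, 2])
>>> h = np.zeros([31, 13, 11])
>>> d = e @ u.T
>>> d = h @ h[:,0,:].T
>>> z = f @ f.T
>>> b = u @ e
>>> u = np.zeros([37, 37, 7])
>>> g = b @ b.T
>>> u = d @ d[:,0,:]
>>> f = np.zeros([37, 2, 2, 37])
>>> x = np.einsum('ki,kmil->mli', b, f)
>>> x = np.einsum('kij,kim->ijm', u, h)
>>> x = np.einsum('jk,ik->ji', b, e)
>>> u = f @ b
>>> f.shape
(37, 2, 2, 37)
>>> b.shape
(37, 2)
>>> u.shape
(37, 2, 2, 2)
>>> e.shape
(2, 2)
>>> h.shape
(31, 13, 11)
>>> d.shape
(31, 13, 31)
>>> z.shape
(7, 7)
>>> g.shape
(37, 37)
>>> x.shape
(37, 2)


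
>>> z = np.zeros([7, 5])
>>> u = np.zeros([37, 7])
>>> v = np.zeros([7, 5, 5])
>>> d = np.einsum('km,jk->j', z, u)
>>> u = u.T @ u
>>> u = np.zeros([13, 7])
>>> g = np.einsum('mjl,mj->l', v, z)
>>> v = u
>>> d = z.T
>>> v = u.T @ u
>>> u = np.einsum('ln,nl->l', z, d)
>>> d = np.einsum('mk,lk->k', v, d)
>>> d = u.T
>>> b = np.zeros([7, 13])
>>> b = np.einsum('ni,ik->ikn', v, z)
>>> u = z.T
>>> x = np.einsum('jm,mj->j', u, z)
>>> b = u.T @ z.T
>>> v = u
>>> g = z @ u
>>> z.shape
(7, 5)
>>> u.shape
(5, 7)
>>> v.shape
(5, 7)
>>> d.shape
(7,)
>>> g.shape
(7, 7)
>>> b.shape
(7, 7)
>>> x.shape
(5,)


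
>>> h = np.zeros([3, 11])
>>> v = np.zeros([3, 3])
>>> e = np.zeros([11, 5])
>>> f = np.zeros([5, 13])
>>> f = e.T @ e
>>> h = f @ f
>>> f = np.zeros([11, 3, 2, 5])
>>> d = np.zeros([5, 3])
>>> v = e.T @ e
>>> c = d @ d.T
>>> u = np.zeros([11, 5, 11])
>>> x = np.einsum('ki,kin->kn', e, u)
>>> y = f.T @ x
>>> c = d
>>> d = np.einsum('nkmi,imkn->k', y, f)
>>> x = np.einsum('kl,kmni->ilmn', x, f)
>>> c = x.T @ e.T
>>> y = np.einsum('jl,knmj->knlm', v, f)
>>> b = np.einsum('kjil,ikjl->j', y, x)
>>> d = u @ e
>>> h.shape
(5, 5)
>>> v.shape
(5, 5)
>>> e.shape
(11, 5)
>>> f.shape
(11, 3, 2, 5)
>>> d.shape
(11, 5, 5)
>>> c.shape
(2, 3, 11, 11)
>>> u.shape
(11, 5, 11)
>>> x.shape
(5, 11, 3, 2)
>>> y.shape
(11, 3, 5, 2)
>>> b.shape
(3,)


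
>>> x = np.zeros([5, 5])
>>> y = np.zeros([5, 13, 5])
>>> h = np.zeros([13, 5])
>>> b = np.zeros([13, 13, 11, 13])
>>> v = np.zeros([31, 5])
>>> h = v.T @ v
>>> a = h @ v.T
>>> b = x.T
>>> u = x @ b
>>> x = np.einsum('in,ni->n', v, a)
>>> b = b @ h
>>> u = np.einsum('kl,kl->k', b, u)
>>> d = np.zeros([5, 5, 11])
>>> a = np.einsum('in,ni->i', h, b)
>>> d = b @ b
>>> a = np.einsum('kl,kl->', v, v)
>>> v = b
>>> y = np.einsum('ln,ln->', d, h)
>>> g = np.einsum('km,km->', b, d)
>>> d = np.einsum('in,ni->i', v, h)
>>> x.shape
(5,)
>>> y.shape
()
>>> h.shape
(5, 5)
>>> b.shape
(5, 5)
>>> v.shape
(5, 5)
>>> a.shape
()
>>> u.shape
(5,)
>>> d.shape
(5,)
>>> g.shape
()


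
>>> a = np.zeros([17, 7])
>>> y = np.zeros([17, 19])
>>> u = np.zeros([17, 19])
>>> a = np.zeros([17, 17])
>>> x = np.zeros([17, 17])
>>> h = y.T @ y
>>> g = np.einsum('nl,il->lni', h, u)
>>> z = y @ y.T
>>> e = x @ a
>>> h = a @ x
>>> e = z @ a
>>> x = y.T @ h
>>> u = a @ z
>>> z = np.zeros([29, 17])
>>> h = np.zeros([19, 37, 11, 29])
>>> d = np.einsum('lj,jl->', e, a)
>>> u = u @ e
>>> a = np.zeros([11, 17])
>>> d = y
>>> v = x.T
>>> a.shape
(11, 17)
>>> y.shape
(17, 19)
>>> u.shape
(17, 17)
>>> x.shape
(19, 17)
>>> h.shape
(19, 37, 11, 29)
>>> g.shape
(19, 19, 17)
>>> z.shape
(29, 17)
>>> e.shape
(17, 17)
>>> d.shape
(17, 19)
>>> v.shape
(17, 19)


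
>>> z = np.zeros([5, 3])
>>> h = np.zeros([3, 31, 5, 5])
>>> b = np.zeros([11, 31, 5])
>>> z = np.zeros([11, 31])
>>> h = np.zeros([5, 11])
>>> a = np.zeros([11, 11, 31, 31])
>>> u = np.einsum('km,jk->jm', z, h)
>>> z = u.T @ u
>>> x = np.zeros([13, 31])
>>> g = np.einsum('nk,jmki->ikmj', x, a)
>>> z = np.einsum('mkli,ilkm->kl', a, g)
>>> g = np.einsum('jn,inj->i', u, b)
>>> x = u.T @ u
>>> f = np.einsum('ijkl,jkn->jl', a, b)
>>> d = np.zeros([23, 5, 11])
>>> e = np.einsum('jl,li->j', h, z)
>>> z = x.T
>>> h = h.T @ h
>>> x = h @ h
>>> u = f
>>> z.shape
(31, 31)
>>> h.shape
(11, 11)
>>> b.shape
(11, 31, 5)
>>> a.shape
(11, 11, 31, 31)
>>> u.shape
(11, 31)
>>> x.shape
(11, 11)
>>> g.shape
(11,)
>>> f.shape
(11, 31)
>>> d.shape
(23, 5, 11)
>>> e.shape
(5,)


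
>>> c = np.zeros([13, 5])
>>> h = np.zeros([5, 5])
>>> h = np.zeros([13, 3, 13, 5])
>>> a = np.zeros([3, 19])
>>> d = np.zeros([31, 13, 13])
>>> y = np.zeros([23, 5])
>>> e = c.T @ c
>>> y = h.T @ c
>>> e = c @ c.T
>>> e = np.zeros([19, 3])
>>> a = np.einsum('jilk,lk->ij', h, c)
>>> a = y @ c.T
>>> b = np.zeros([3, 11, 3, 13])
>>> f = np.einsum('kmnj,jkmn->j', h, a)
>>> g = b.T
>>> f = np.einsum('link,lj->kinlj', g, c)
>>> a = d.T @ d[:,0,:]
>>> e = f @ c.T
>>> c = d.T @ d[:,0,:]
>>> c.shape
(13, 13, 13)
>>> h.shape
(13, 3, 13, 5)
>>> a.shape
(13, 13, 13)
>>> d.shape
(31, 13, 13)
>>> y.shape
(5, 13, 3, 5)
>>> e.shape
(3, 3, 11, 13, 13)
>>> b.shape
(3, 11, 3, 13)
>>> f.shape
(3, 3, 11, 13, 5)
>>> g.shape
(13, 3, 11, 3)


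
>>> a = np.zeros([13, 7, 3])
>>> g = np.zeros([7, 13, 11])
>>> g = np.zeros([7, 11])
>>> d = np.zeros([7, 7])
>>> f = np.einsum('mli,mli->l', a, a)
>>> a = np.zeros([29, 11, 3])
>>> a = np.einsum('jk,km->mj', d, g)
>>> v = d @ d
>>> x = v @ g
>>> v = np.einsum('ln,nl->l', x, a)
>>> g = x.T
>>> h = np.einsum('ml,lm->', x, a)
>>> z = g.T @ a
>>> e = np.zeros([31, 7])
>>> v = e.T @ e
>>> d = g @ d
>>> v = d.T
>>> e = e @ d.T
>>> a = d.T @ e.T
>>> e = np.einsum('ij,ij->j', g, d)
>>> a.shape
(7, 31)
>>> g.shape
(11, 7)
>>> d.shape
(11, 7)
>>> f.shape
(7,)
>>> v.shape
(7, 11)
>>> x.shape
(7, 11)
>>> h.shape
()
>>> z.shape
(7, 7)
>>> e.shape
(7,)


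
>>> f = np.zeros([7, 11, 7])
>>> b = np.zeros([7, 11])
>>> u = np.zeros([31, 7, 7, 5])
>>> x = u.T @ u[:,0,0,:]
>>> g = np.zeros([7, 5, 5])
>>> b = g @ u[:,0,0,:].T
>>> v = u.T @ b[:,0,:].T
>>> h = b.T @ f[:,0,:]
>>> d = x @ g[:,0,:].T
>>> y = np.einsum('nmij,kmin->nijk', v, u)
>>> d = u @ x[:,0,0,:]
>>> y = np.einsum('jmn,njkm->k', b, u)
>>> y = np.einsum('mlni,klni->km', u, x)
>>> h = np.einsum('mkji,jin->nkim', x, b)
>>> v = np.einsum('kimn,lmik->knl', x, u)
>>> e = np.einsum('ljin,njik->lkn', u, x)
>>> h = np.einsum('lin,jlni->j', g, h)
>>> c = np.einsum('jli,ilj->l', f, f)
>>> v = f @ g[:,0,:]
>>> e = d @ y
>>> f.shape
(7, 11, 7)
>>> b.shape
(7, 5, 31)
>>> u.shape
(31, 7, 7, 5)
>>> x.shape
(5, 7, 7, 5)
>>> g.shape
(7, 5, 5)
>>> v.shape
(7, 11, 5)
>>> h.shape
(31,)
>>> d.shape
(31, 7, 7, 5)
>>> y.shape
(5, 31)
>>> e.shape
(31, 7, 7, 31)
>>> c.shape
(11,)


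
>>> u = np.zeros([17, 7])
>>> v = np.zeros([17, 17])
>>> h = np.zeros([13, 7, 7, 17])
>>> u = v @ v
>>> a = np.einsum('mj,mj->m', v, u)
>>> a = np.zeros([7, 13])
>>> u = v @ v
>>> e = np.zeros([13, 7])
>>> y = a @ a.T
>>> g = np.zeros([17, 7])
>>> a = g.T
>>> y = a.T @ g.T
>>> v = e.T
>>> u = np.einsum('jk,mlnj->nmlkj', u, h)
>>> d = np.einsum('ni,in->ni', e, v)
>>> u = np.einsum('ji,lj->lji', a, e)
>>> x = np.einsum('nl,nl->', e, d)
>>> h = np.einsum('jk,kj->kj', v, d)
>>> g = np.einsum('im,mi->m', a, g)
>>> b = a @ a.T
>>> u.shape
(13, 7, 17)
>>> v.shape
(7, 13)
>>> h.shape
(13, 7)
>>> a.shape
(7, 17)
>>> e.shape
(13, 7)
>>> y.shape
(17, 17)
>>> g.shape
(17,)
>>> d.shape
(13, 7)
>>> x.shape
()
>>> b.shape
(7, 7)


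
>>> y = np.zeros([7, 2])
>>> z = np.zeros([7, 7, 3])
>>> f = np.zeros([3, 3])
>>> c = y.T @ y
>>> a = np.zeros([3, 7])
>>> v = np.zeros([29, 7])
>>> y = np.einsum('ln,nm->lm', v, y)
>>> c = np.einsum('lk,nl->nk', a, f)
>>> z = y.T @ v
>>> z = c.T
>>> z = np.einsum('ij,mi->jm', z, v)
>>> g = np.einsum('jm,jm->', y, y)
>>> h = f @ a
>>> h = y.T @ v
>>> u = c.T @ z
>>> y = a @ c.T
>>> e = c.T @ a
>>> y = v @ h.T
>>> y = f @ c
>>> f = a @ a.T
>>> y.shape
(3, 7)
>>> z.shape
(3, 29)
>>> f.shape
(3, 3)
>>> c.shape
(3, 7)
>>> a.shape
(3, 7)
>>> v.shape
(29, 7)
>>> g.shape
()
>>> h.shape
(2, 7)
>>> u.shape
(7, 29)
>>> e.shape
(7, 7)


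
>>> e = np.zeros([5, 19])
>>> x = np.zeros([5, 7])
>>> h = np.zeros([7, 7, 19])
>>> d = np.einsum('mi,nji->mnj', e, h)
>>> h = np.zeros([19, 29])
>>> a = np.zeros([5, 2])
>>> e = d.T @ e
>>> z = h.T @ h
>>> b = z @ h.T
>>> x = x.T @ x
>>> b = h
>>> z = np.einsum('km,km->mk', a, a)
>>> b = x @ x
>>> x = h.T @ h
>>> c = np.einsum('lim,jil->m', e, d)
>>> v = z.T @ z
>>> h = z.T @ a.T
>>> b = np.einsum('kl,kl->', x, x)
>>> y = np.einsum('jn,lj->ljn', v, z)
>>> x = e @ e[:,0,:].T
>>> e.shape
(7, 7, 19)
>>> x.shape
(7, 7, 7)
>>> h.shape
(5, 5)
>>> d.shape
(5, 7, 7)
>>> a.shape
(5, 2)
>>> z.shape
(2, 5)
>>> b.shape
()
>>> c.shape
(19,)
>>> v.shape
(5, 5)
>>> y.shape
(2, 5, 5)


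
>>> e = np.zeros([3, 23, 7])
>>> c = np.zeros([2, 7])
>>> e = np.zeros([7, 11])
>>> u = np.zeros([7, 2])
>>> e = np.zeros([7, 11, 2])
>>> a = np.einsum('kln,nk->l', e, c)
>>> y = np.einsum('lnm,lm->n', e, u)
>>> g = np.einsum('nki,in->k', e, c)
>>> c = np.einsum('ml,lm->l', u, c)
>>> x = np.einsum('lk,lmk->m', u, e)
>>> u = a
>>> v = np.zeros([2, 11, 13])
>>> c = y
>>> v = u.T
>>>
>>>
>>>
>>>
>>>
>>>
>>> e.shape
(7, 11, 2)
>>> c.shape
(11,)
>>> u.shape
(11,)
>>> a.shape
(11,)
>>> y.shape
(11,)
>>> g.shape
(11,)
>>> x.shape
(11,)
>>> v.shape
(11,)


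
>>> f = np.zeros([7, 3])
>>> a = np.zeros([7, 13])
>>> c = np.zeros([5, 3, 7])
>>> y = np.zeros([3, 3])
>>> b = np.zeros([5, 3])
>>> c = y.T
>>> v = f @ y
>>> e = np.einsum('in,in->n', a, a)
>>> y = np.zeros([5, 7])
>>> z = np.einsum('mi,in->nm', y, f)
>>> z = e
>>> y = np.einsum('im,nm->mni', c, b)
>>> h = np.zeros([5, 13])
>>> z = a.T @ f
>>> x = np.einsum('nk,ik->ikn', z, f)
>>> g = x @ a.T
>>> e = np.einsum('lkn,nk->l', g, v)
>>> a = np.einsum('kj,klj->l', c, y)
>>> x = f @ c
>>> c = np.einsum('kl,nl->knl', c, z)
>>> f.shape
(7, 3)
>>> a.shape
(5,)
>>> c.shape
(3, 13, 3)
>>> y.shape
(3, 5, 3)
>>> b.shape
(5, 3)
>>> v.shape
(7, 3)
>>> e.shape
(7,)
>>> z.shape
(13, 3)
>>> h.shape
(5, 13)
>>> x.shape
(7, 3)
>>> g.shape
(7, 3, 7)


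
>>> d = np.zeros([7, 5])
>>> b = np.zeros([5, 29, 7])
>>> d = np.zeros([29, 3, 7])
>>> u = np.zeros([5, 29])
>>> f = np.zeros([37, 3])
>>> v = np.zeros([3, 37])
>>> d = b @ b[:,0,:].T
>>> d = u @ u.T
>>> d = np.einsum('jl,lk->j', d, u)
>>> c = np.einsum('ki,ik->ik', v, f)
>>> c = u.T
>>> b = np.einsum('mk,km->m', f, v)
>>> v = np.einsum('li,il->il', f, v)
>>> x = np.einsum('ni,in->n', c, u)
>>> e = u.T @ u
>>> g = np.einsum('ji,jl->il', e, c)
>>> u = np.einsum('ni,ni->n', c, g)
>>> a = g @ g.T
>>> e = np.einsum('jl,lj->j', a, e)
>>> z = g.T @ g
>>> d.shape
(5,)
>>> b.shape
(37,)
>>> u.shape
(29,)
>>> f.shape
(37, 3)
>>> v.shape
(3, 37)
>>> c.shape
(29, 5)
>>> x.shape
(29,)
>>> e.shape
(29,)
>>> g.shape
(29, 5)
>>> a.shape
(29, 29)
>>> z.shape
(5, 5)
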